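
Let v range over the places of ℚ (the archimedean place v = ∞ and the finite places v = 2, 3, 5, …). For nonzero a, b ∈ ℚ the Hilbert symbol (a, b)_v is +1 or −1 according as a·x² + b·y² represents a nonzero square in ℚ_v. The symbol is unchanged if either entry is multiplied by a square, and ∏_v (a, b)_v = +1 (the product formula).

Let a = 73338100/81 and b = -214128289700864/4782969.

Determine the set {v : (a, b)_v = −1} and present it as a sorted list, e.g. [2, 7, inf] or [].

[11, 29]

Mod squares: a ≡ 6061, b ≡ -551. Check v ∈ {∞, 2, 3, 5, 7, 11, 19, 23, 29}.
v=7: a=7^0·(≡6), b=7^2·(≡4) mod 7; (6|7)=-1, (4|7)=+1; (−1)^{0·2·3}·(-1)^2·(+1)^0 = +1.
v=∞: 6061 > 0 and -551 < 0  ⇒  (a,b)_∞ = +1.
v=29: a=29^1·(≡22), b=29^1·(≡27) mod 29; (22|29)=+1, (27|29)=-1; (−1)^{1·1·14}·(+1)^1·(-1)^1 = -1.
v=23: a=23^0·(≡2), b=23^2·(≡2) mod 23; (2|23)=+1, (2|23)=+1; (−1)^{0·2·11}·(+1)^2·(+1)^0 = +1.
v=3: a=3^-4·(≡1), b=3^-14·(≡1) mod 3; (1|3)=+1, (1|3)=+1; (−1)^{-4·-14·1}·(+1)^-14·(+1)^-4 = +1.
v=11: a=11^3·(≡3), b=11^4·(≡7) mod 11; (3|11)=+1, (7|11)=-1; (−1)^{3·4·5}·(+1)^4·(-1)^3 = -1.
v=19: a=19^1·(≡10), b=19^1·(≡9) mod 19; (10|19)=-1, (9|19)=+1; (−1)^{1·1·9}·(-1)^1·(+1)^1 = +1.
v=2: v_2(a)=2, v_2(b)=10; units ≡ 5, 1 (mod 8); ε·ε+αω+βω = 0·0+2·0+10·1 ≡ 0  ⇒  (a,b)_2 = +1.
v=5: a=5^2·(≡4), b=5^0·(≡4) mod 5; (4|5)=+1, (4|5)=+1; (−1)^{2·0·2}·(+1)^0·(+1)^2 = +1.
(6061, -551 / ℚ) ramifies at {11, 29}: a division algebra.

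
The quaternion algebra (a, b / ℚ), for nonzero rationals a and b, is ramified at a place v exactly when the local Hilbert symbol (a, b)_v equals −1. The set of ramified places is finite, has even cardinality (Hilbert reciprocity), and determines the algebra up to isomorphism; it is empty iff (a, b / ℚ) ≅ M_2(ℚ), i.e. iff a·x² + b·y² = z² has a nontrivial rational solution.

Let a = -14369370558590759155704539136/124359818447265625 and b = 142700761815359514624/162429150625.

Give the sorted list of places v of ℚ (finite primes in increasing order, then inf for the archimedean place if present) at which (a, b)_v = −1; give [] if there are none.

(a, b) ≡ (-5434, 25194) mod (ℚ^×)²; places V = {2, 3, 5, 7, 11, 13, 17, 19, 31, 41, 47, ∞}.
(a,b)_5: α=-10, u≡1; β=-4, v≡4 (mod 5); (1|5)=+1, (4|5)=+1; sign (−1)^0·+1^-4·+1^-10 = +1.
(a,b)_11: α=7, u≡3; β=6, v≡4 (mod 11); (3|11)=+1, (4|11)=+1; sign (−1)^0·+1^6·+1^7 = +1.
(a,b)_31: α=4, u≡13; β=2, v≡6 (mod 31); (13|31)=-1, (6|31)=-1; sign (−1)^0·-1^2·-1^4 = +1.
(a,b)_17: α=2, u≡7; β=1, v≡14 (mod 17); (7|17)=-1, (14|17)=-1; sign (−1)^0·-1^1·-1^2 = -1.
(a,b)_19: α=3, u≡10; β=3, v≡12 (mod 19); (10|19)=-1, (12|19)=-1; sign (−1)^1·-1^3·-1^3 = -1.
(a,b)_47: α=-2, u≡34; β=-2, v≡37 (mod 47); (34|47)=+1, (37|47)=+1; sign (−1)^0·+1^-2·+1^-2 = +1.
(a,b)_2: α=11, β=11; u≡3, v≡5 (mod 8); ε(u)ε(v)=1·0, αω(v)=11·1, βω(u)=11·1; sum ≡ 0  ⇒  +1.
(a,b)_3: α=2, u≡2; β=3, v≡1 (mod 3); (2|3)=-1, (1|3)=+1; sign (−1)^0·-1^3·+1^2 = -1.
(a,b)_41: α=2, u≡34; β=0, v≡4 (mod 41); (34|41)=-1, (4|41)=+1; sign (−1)^0·-1^0·+1^2 = +1.
(a,b)_∞: sgn(-5434)=−, sgn(25194)=+, so +1.
(a,b)_7: α=-8, u≡3; β=-6, v≡4 (mod 7); (3|7)=-1, (4|7)=+1; sign (−1)^0·-1^-6·+1^-8 = +1.
(a,b)_13: α=1, u≡11; β=1, v≡3 (mod 13); (11|13)=-1, (3|13)=+1; sign (−1)^0·-1^1·+1^1 = -1.
|Ram(-5434, 25194)| = 4, even; anisotropic at {3, 13, 17, 19}.

[3, 13, 17, 19]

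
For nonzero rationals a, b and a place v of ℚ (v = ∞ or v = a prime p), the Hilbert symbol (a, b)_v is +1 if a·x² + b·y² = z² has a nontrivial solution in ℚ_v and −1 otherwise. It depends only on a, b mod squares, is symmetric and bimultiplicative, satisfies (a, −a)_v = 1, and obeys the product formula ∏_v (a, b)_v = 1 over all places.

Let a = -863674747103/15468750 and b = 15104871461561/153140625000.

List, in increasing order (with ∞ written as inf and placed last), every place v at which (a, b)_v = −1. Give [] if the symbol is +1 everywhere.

(a, b) ≡ (-2530, 1610) mod (ℚ^×)²; places V = {2, 3, 5, 7, 11, 19, 23, 31, 47, ∞}.
(a,b)_5: α=-7, u≡4; β=-9, v≡2 (mod 5); (4|5)=+1, (2|5)=-1; sign (−1)^0·+1^-9·-1^-7 = -1.
(a,b)_23: α=1, u≡7; β=1, v≡1 (mod 23); (7|23)=-1, (1|23)=+1; sign (−1)^1·-1^1·+1^1 = +1.
(a,b)_47: α=2, u≡42; β=2, v≡42 (mod 47); (42|47)=+1, (42|47)=+1; sign (−1)^0·+1^2·+1^2 = +1.
(a,b)_2: α=-1, β=-3; u≡7, v≡5 (mod 8); ε(u)ε(v)=1·0, αω(v)=-1·1, βω(u)=-3·0; sum ≡ 1  ⇒  -1.
(a,b)_7: α=2, u≡2; β=7, v≡3 (mod 7); (2|7)=+1, (3|7)=-1; sign (−1)^0·+1^7·-1^2 = +1.
(a,b)_31: α=2, u≡12; β=0, v≡3 (mod 31); (12|31)=-1, (3|31)=-1; sign (−1)^0·-1^0·-1^2 = +1.
(a,b)_3: α=-2, u≡2; β=-4, v≡2 (mod 3); (2|3)=-1, (2|3)=-1; sign (−1)^0·-1^-4·-1^-2 = +1.
(a,b)_∞: sgn(-2530)=−, sgn(1610)=+, so +1.
(a,b)_11: α=-1, u≡3; β=-2, v≡1 (mod 11); (3|11)=+1, (1|11)=+1; sign (−1)^0·+1^-2·+1^-1 = +1.
(a,b)_19: α=2, u≡9; β=2, v≡10 (mod 19); (9|19)=+1, (10|19)=-1; sign (−1)^0·+1^2·-1^2 = +1.
Ram(-2530, 1610) = {2, 5}; no ℚ_2-point on the conic.

[2, 5]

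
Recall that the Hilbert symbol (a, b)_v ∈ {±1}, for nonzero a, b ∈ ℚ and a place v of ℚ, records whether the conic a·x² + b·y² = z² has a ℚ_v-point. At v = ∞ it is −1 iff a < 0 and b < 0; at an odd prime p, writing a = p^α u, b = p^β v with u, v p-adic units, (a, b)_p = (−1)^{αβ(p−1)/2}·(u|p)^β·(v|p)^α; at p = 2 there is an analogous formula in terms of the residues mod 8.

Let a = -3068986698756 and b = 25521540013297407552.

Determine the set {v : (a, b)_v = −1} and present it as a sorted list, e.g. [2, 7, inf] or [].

(a, b) ≡ (-129, 18791817) mod (ℚ^×)²; places V = {2, 3, 11, 17, 19, 41, 43, ∞}.
(a,b)_3: α=5, u≡2; β=1, v≡2 (mod 3); (2|3)=-1, (2|3)=-1; sign (−1)^1·-1^1·-1^5 = -1.
(a,b)_41: α=2, u≡15; β=3, v≡4 (mod 41); (15|41)=-1, (4|41)=+1; sign (−1)^0·-1^3·+1^2 = -1.
(a,b)_11: α=2, u≡5; β=3, v≡5 (mod 11); (5|11)=+1, (5|11)=+1; sign (−1)^0·+1^3·+1^2 = +1.
(a,b)_∞: sgn(-129)=−, sgn(18791817)=+, so +1.
(a,b)_2: α=2, β=6; u≡7, v≡1 (mod 8); ε(u)ε(v)=1·0, αω(v)=2·0, βω(u)=6·0; sum ≡ 0  ⇒  +1.
(a,b)_17: α=0, u≡7; β=3, v≡11 (mod 17); (7|17)=-1, (11|17)=-1; sign (−1)^0·-1^3·-1^0 = -1.
(a,b)_43: α=1, u≡40; β=1, v≡40 (mod 43); (40|43)=+1, (40|43)=+1; sign (−1)^1·+1^1·+1^1 = -1.
(a,b)_19: α=2, u≡5; β=3, v≡6 (mod 19); (5|19)=+1, (6|19)=+1; sign (−1)^0·+1^3·+1^2 = +1.
Ram(-129, 18791817) = {3, 17, 41, 43}; no ℚ_3-point on the conic.

[3, 17, 41, 43]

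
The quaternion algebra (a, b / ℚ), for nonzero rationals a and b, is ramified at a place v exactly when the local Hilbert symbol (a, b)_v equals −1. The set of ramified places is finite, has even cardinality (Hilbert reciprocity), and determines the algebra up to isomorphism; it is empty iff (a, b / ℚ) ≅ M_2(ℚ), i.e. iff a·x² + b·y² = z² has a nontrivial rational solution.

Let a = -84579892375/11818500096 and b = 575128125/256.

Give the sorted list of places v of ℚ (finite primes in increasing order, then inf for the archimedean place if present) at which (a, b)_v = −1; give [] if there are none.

Mod squares: a ≡ -2145, b ≡ 5. Check v ∈ {∞, 2, 3, 5, 11, 13, 17, 23, 31}.
v=2: v_2(a)=-20, v_2(b)=-8; units ≡ 7, 5 (mod 8); ε·ε+αω+βω = 1·0+-20·1+-8·0 ≡ 0  ⇒  (a,b)_2 = +1.
v=13: a=13^-1·(≡3), b=13^2·(≡7) mod 13; (3|13)=+1, (7|13)=-1; (−1)^{-1·2·6}·(+1)^2·(-1)^-1 = -1.
v=11: a=11^3·(≡4), b=11^2·(≡1) mod 11; (4|11)=+1, (1|11)=+1; (−1)^{3·2·5}·(+1)^2·(+1)^3 = +1.
v=3: a=3^-1·(≡2), b=3^2·(≡2) mod 3; (2|3)=-1, (2|3)=-1; (−1)^{-1·2·1}·(-1)^2·(-1)^-1 = -1.
v=31: a=31^2·(≡14), b=31^0·(≡20) mod 31; (14|31)=+1, (20|31)=+1; (−1)^{2·0·15}·(+1)^0·(+1)^2 = +1.
v=5: a=5^3·(≡1), b=5^5·(≡1) mod 5; (1|5)=+1, (1|5)=+1; (−1)^{3·5·2}·(+1)^5·(+1)^3 = +1.
v=∞: -2145 < 0 and 5 > 0  ⇒  (a,b)_∞ = +1.
v=23: a=23^2·(≡21), b=23^0·(≡5) mod 23; (21|23)=-1, (5|23)=-1; (−1)^{2·0·11}·(-1)^0·(-1)^2 = +1.
v=17: a=17^-2·(≡6), b=17^0·(≡3) mod 17; (6|17)=-1, (3|17)=-1; (−1)^{-2·0·8}·(-1)^0·(-1)^-2 = +1.
Ram(-2145, 5) = {3, 13}; no ℚ_3-point on the conic.

[3, 13]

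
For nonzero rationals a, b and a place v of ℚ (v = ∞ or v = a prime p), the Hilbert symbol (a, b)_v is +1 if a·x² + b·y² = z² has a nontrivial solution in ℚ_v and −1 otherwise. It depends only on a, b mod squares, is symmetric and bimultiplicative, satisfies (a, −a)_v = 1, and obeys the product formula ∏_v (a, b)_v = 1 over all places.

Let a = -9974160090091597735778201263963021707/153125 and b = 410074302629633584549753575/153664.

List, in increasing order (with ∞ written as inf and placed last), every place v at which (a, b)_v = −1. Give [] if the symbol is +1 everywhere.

[5, 31]

Mod squares: a ≡ -421135, b ≡ 23. Check v ∈ {∞, 2, 3, 5, 7, 11, 13, 17, 19, 23, 31}.
v=17: a=17^4·(≡5), b=17^0·(≡10) mod 17; (5|17)=-1, (10|17)=-1; (−1)^{4·0·8}·(-1)^0·(-1)^4 = +1.
v=11: a=11^9·(≡6), b=11^8·(≡9) mod 11; (6|11)=-1, (9|11)=+1; (−1)^{9·8·5}·(-1)^8·(+1)^9 = +1.
v=13: a=13^3·(≡4), b=13^2·(≡1) mod 13; (4|13)=+1, (1|13)=+1; (−1)^{3·2·6}·(+1)^2·(+1)^3 = +1.
v=23: a=23^4·(≡6), b=23^1·(≡16) mod 23; (6|23)=+1, (16|23)=+1; (−1)^{4·1·11}·(+1)^1·(+1)^4 = +1.
v=7: a=7^-2·(≡6), b=7^-4·(≡2) mod 7; (6|7)=-1, (2|7)=+1; (−1)^{-2·-4·3}·(-1)^-4·(+1)^-2 = +1.
v=∞: -421135 < 0 and 23 > 0  ⇒  (a,b)_∞ = +1.
v=3: a=3^18·(≡2), b=3^10·(≡2) mod 3; (2|3)=-1, (2|3)=-1; (−1)^{18·10·1}·(-1)^10·(-1)^18 = +1.
v=31: a=31^1·(≡6), b=31^4·(≡26) mod 31; (6|31)=-1, (26|31)=-1; (−1)^{1·4·15}·(-1)^4·(-1)^1 = -1.
v=2: v_2(a)=0, v_2(b)=-6; units ≡ 1, 7 (mod 8); ε·ε+αω+βω = 0·1+0·0+-6·0 ≡ 0  ⇒  (a,b)_2 = +1.
v=19: a=19^3·(≡3), b=19^2·(≡11) mod 19; (3|19)=-1, (11|19)=+1; (−1)^{3·2·9}·(-1)^2·(+1)^3 = +1.
v=5: a=5^-5·(≡2), b=5^2·(≡2) mod 5; (2|5)=-1, (2|5)=-1; (−1)^{-5·2·2}·(-1)^2·(-1)^-5 = -1.
(-421135, 23 / ℚ) ramifies at {5, 31}: a division algebra.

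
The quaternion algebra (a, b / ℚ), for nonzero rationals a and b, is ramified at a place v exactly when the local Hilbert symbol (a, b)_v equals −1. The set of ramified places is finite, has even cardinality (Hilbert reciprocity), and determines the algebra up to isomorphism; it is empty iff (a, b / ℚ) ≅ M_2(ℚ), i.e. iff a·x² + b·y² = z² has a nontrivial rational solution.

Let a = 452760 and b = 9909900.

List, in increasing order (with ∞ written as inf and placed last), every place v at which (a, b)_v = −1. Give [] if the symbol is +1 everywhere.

[]

Mod squares: a ≡ 2310, b ≡ 91. Check v ∈ {∞, 2, 3, 5, 7, 11, 13}.
v=∞: 2310 > 0 and 91 > 0  ⇒  (a,b)_∞ = +1.
v=7: a=7^3·(≡4), b=7^1·(≡6) mod 7; (4|7)=+1, (6|7)=-1; (−1)^{3·1·3}·(+1)^1·(-1)^3 = +1.
v=11: a=11^1·(≡9), b=11^2·(≡5) mod 11; (9|11)=+1, (5|11)=+1; (−1)^{1·2·5}·(+1)^2·(+1)^1 = +1.
v=3: a=3^1·(≡2), b=3^2·(≡1) mod 3; (2|3)=-1, (1|3)=+1; (−1)^{1·2·1}·(-1)^2·(+1)^1 = +1.
v=2: v_2(a)=3, v_2(b)=2; units ≡ 3, 3 (mod 8); ε·ε+αω+βω = 1·1+3·1+2·1 ≡ 0  ⇒  (a,b)_2 = +1.
v=5: a=5^1·(≡2), b=5^2·(≡1) mod 5; (2|5)=-1, (1|5)=+1; (−1)^{1·2·2}·(-1)^2·(+1)^1 = +1.
v=13: a=13^0·(≡9), b=13^1·(≡6) mod 13; (9|13)=+1, (6|13)=-1; (−1)^{0·1·6}·(+1)^1·(-1)^0 = +1.
Every local symbol is +1, so the conic 2310·x² + 91·y² = z² has ℚ_v-points for all v and hence a ℚ-point; (a, b / ℚ) ≅ M_2(ℚ).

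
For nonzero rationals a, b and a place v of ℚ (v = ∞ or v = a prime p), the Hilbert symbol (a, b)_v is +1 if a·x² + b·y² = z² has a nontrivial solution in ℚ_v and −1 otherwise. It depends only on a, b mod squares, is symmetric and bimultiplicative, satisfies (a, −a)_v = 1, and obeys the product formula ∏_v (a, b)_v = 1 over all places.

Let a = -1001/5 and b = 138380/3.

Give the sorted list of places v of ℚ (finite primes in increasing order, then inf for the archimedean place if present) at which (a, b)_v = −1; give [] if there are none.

(a, b) ≡ (-5005, 103785) mod (ℚ^×)²; places V = {2, 3, 5, 7, 11, 13, 17, 37, ∞}.
(a,b)_13: α=1, u≡8; β=0, v≡7 (mod 13); (8|13)=-1, (7|13)=-1; sign (−1)^0·-1^0·-1^1 = -1.
(a,b)_3: α=0, u≡2; β=-1, v≡2 (mod 3); (2|3)=-1, (2|3)=-1; sign (−1)^0·-1^-1·-1^0 = -1.
(a,b)_5: α=-1, u≡4; β=1, v≡2 (mod 5); (4|5)=+1, (2|5)=-1; sign (−1)^0·+1^1·-1^-1 = -1.
(a,b)_2: α=0, β=2; u≡3, v≡1 (mod 8); ε(u)ε(v)=1·0, αω(v)=0·0, βω(u)=2·1; sum ≡ 0  ⇒  +1.
(a,b)_∞: sgn(-5005)=−, sgn(103785)=+, so +1.
(a,b)_11: α=1, u≡6; β=1, v≡6 (mod 11); (6|11)=-1, (6|11)=-1; sign (−1)^1·-1^1·-1^1 = -1.
(a,b)_37: α=0, u≡7; β=1, v≡1 (mod 37); (7|37)=+1, (1|37)=+1; sign (−1)^0·+1^1·+1^0 = +1.
(a,b)_7: α=1, u≡5; β=0, v≡6 (mod 7); (5|7)=-1, (6|7)=-1; sign (−1)^0·-1^0·-1^1 = -1.
(a,b)_17: α=0, u≡14; β=1, v≡16 (mod 17); (14|17)=-1, (16|17)=+1; sign (−1)^0·-1^1·+1^0 = -1.
(-5005, 103785 / ℚ) ramifies at {3, 5, 7, 11, 13, 17}: a division algebra.

[3, 5, 7, 11, 13, 17]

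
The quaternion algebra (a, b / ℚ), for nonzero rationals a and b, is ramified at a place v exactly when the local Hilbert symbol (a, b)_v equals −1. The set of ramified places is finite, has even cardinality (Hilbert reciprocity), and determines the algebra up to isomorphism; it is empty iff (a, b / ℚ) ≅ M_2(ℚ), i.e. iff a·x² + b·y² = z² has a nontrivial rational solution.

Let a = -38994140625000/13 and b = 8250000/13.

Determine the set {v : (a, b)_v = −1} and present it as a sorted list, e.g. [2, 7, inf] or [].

[2, 11]

(a, b) ≡ (-4290, 429) mod (ℚ^×)²; places V = {2, 3, 5, 11, 13, ∞}.
(a,b)_5: α=13, u≡2; β=6, v≡1 (mod 5); (2|5)=-1, (1|5)=+1; sign (−1)^0·-1^6·+1^13 = +1.
(a,b)_11: α=3, u≡7; β=1, v≡10 (mod 11); (7|11)=-1, (10|11)=-1; sign (−1)^1·-1^1·-1^3 = -1.
(a,b)_∞: sgn(-4290)=−, sgn(429)=+, so +1.
(a,b)_2: α=3, β=4; u≡7, v≡5 (mod 8); ε(u)ε(v)=1·0, αω(v)=3·1, βω(u)=4·0; sum ≡ 1  ⇒  -1.
(a,b)_3: α=1, u≡1; β=1, v≡2 (mod 3); (1|3)=+1, (2|3)=-1; sign (−1)^1·+1^1·-1^1 = +1.
(a,b)_13: α=-1, u≡11; β=-1, v≡5 (mod 13); (11|13)=-1, (5|13)=-1; sign (−1)^0·-1^-1·-1^-1 = +1.
|Ram(-4290, 429)| = 2, even; anisotropic at {2, 11}.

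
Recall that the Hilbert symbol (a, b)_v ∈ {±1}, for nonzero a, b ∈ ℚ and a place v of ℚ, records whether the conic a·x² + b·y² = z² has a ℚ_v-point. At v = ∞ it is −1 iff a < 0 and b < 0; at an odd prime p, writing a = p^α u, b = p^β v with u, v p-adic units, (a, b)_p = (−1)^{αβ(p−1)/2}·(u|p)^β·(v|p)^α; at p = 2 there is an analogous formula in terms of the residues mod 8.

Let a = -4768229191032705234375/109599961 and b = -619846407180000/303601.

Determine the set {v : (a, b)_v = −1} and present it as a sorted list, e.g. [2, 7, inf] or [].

Mod squares: a ≡ -15, b ≡ -462. Check v ∈ {∞, 2, 3, 5, 7, 11, 13, 19, 29}.
v=13: a=13^0·(≡11), b=13^2·(≡2) mod 13; (11|13)=-1, (2|13)=-1; (−1)^{0·2·6}·(-1)^2·(-1)^0 = +1.
v=29: a=29^-2·(≡14), b=29^-2·(≡3) mod 29; (14|29)=-1, (3|29)=-1; (−1)^{-2·-2·14}·(-1)^-2·(-1)^-2 = +1.
v=11: a=11^6·(≡10), b=11^3·(≡7) mod 11; (10|11)=-1, (7|11)=-1; (−1)^{6·3·5}·(-1)^3·(-1)^6 = -1.
v=19: a=19^-4·(≡1), b=19^-2·(≡12) mod 19; (1|19)=+1, (12|19)=-1; (−1)^{-4·-2·9}·(+1)^-2·(-1)^-4 = +1.
v=7: a=7^4·(≡6), b=7^1·(≡2) mod 7; (6|7)=-1, (2|7)=+1; (−1)^{4·1·3}·(-1)^1·(+1)^4 = -1.
v=2: v_2(a)=0, v_2(b)=5; units ≡ 1, 1 (mod 8); ε·ε+αω+βω = 0·0+0·0+5·0 ≡ 0  ⇒  (a,b)_2 = +1.
v=∞: -15 < 0 and -462 < 0  ⇒  (a,b)_∞ = -1.
v=5: a=5^7·(≡3), b=5^4·(≡2) mod 5; (3|5)=-1, (2|5)=-1; (−1)^{7·4·2}·(-1)^4·(-1)^7 = -1.
v=3: a=3^15·(≡1), b=3^9·(≡2) mod 3; (1|3)=+1, (2|3)=-1; (−1)^{15·9·1}·(+1)^9·(-1)^15 = +1.
|Ram(-15, -462)| = 4, even; anisotropic at {5, 7, 11, ∞}.

[5, 7, 11, inf]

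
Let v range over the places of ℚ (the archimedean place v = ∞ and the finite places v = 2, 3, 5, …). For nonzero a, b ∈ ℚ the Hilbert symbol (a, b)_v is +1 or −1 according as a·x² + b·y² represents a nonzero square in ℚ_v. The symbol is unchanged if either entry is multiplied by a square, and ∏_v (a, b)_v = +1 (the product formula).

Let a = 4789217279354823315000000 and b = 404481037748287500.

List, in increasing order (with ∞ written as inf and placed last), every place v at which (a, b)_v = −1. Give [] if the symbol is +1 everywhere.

[2, 3, 11, 13]

Mod squares: a ≡ 111546435, b ≡ 33915. Check v ∈ {∞, 2, 3, 5, 7, 11, 13, 17, 19, 23}.
v=2: v_2(a)=6, v_2(b)=2; units ≡ 3, 3 (mod 8); ε·ε+αω+βω = 1·1+6·1+2·1 ≡ 1  ⇒  (a,b)_2 = -1.
v=∞: 111546435 > 0 and 33915 > 0  ⇒  (a,b)_∞ = +1.
v=23: a=23^3·(≡20), b=23^2·(≡8) mod 23; (20|23)=-1, (8|23)=+1; (−1)^{3·2·11}·(-1)^2·(+1)^3 = +1.
v=17: a=17^1·(≡14), b=17^1·(≡7) mod 17; (14|17)=-1, (7|17)=-1; (−1)^{1·1·8}·(-1)^1·(-1)^1 = +1.
v=3: a=3^5·(≡1), b=3^3·(≡1) mod 3; (1|3)=+1, (1|3)=+1; (−1)^{5·3·1}·(+1)^3·(+1)^5 = -1.
v=11: a=11^3·(≡1), b=11^2·(≡2) mod 11; (1|11)=+1, (2|11)=-1; (−1)^{3·2·5}·(+1)^2·(-1)^3 = -1.
v=7: a=7^3·(≡3), b=7^3·(≡2) mod 7; (3|7)=-1, (2|7)=+1; (−1)^{3·3·3}·(-1)^3·(+1)^3 = +1.
v=5: a=5^7·(≡2), b=5^5·(≡2) mod 5; (2|5)=-1, (2|5)=-1; (−1)^{7·5·2}·(-1)^5·(-1)^7 = +1.
v=13: a=13^3·(≡1), b=13^2·(≡2) mod 13; (1|13)=+1, (2|13)=-1; (−1)^{3·2·6}·(+1)^2·(-1)^3 = -1.
v=19: a=19^1·(≡5), b=19^1·(≡14) mod 19; (5|19)=+1, (14|19)=-1; (−1)^{1·1·9}·(+1)^1·(-1)^1 = +1.
|Ram(111546435, 33915)| = 4, even; anisotropic at {2, 3, 11, 13}.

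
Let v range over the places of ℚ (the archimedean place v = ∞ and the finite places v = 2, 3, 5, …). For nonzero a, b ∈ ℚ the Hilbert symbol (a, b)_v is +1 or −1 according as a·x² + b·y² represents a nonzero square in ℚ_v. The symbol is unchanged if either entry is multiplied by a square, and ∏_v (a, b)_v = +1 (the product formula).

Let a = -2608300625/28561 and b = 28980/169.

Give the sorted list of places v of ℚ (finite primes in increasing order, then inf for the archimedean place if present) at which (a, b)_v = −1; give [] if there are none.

[7, 23]

Mod squares: a ≡ -161, b ≡ 805. Check v ∈ {∞, 2, 3, 5, 7, 13, 23}.
v=∞: -161 < 0 and 805 > 0  ⇒  (a,b)_∞ = +1.
v=23: a=23^3·(≡3), b=23^1·(≡8) mod 23; (3|23)=+1, (8|23)=+1; (−1)^{3·1·11}·(+1)^1·(+1)^3 = -1.
v=3: a=3^0·(≡1), b=3^2·(≡1) mod 3; (1|3)=+1, (1|3)=+1; (−1)^{0·2·1}·(+1)^2·(+1)^0 = +1.
v=7: a=7^3·(≡5), b=7^1·(≡3) mod 7; (5|7)=-1, (3|7)=-1; (−1)^{3·1·3}·(-1)^1·(-1)^3 = -1.
v=13: a=13^-4·(≡5), b=13^-2·(≡3) mod 13; (5|13)=-1, (3|13)=+1; (−1)^{-4·-2·6}·(-1)^-2·(+1)^-4 = +1.
v=5: a=5^4·(≡4), b=5^1·(≡4) mod 5; (4|5)=+1, (4|5)=+1; (−1)^{4·1·2}·(+1)^1·(+1)^4 = +1.
v=2: v_2(a)=0, v_2(b)=2; units ≡ 7, 5 (mod 8); ε·ε+αω+βω = 1·0+0·1+2·0 ≡ 0  ⇒  (a,b)_2 = +1.
(-161, 805 / ℚ) ramifies at {7, 23}: a division algebra.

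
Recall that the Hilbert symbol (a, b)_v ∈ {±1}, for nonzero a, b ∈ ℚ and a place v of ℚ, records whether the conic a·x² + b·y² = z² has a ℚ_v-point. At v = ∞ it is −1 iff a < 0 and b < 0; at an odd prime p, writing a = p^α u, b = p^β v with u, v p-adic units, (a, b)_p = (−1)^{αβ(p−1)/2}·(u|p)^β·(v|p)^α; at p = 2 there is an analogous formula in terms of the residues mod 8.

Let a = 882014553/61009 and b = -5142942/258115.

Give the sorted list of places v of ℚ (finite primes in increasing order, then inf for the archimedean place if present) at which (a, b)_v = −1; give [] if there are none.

Mod squares: a ≡ 17, b ≡ -170170. Check v ∈ {∞, 2, 3, 5, 7, 11, 13, 17, 19}.
v=17: a=17^1·(≡15), b=17^1·(≡10) mod 17; (15|17)=+1, (10|17)=-1; (−1)^{1·1·8}·(+1)^1·(-1)^1 = -1.
v=19: a=19^-2·(≡4), b=19^-2·(≡14) mod 19; (4|19)=+1, (14|19)=-1; (−1)^{-2·-2·9}·(+1)^-2·(-1)^-2 = +1.
v=7: a=7^8·(≡5), b=7^5·(≡4) mod 7; (5|7)=-1, (4|7)=+1; (−1)^{8·5·3}·(-1)^5·(+1)^8 = -1.
v=3: a=3^2·(≡2), b=3^2·(≡2) mod 3; (2|3)=-1, (2|3)=-1; (−1)^{2·2·1}·(-1)^2·(-1)^2 = +1.
v=2: v_2(a)=0, v_2(b)=1; units ≡ 1, 3 (mod 8); ε·ε+αω+βω = 0·1+0·1+1·0 ≡ 0  ⇒  (a,b)_2 = +1.
v=11: a=11^0·(≡8), b=11^-1·(≡10) mod 11; (8|11)=-1, (10|11)=-1; (−1)^{0·-1·5}·(-1)^-1·(-1)^0 = -1.
v=13: a=13^-2·(≡3), b=13^-1·(≡10) mod 13; (3|13)=+1, (10|13)=+1; (−1)^{-2·-1·6}·(+1)^-1·(+1)^-2 = +1.
v=∞: 17 > 0 and -170170 < 0  ⇒  (a,b)_∞ = +1.
v=5: a=5^0·(≡2), b=5^-1·(≡1) mod 5; (2|5)=-1, (1|5)=+1; (−1)^{0·-1·2}·(-1)^-1·(+1)^0 = -1.
(17, -170170 / ℚ) ramifies at {5, 7, 11, 17}: a division algebra.

[5, 7, 11, 17]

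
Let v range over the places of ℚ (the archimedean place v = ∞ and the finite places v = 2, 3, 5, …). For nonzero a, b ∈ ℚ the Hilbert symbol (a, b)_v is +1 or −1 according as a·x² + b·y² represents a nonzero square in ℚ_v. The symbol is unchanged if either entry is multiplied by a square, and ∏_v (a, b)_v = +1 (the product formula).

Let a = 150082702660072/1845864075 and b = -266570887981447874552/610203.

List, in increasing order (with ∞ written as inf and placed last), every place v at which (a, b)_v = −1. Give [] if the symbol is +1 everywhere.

Mod squares: a ≡ 300846, b ≡ -186. Check v ∈ {∞, 2, 3, 5, 7, 11, 13, 19, 23, 29, 31, 41}.
v=29: a=29^5·(≡8), b=29^4·(≡14) mod 29; (8|29)=-1, (14|29)=-1; (−1)^{5·4·14}·(-1)^4·(-1)^5 = -1.
v=7: a=7^1·(≡6), b=7^2·(≡5) mod 7; (6|7)=-1, (5|7)=-1; (−1)^{1·2·3}·(-1)^2·(-1)^1 = -1.
v=31: a=31^0·(≡11), b=31^3·(≡20) mod 31; (11|31)=-1, (20|31)=+1; (−1)^{0·3·15}·(-1)^3·(+1)^0 = -1.
v=13: a=13^1·(≡11), b=13^2·(≡1) mod 13; (11|13)=-1, (1|13)=+1; (−1)^{1·2·6}·(-1)^2·(+1)^1 = +1.
v=2: v_2(a)=3, v_2(b)=3; units ≡ 7, 3 (mod 8); ε·ε+αω+βω = 1·1+3·1+3·0 ≡ 0  ⇒  (a,b)_2 = +1.
v=41: a=41^-2·(≡17), b=41^-2·(≡34) mod 41; (17|41)=-1, (34|41)=-1; (−1)^{-2·-2·20}·(-1)^-2·(-1)^-2 = +1.
v=∞: 300846 > 0 and -186 < 0  ⇒  (a,b)_∞ = +1.
v=19: a=19^1·(≡4), b=19^2·(≡5) mod 19; (4|19)=+1, (5|19)=+1; (−1)^{1·2·9}·(+1)^2·(+1)^1 = +1.
v=11: a=11^-4·(≡7), b=11^-2·(≡4) mod 11; (7|11)=-1, (4|11)=+1; (−1)^{-4·-2·5}·(-1)^-2·(+1)^-4 = +1.
v=23: a=23^2·(≡1), b=23^2·(≡21) mod 23; (1|23)=+1, (21|23)=-1; (−1)^{2·2·11}·(+1)^2·(-1)^2 = +1.
v=5: a=5^-2·(≡4), b=5^0·(≡1) mod 5; (4|5)=+1, (1|5)=+1; (−1)^{-2·0·2}·(+1)^0·(+1)^-2 = +1.
v=3: a=3^-1·(≡1), b=3^-1·(≡1) mod 3; (1|3)=+1, (1|3)=+1; (−1)^{-1·-1·1}·(+1)^-1·(+1)^-1 = -1.
Ram(300846, -186) = {3, 7, 29, 31}; no ℚ_3-point on the conic.

[3, 7, 29, 31]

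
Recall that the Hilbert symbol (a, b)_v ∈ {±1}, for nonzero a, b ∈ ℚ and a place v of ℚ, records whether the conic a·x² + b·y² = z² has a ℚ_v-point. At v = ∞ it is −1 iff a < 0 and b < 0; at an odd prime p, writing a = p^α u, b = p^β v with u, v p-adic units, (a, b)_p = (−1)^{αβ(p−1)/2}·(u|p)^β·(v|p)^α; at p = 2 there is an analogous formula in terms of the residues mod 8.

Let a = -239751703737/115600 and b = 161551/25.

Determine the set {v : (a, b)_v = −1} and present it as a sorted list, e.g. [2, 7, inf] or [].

[2, 7, 13, 19, 23, 43]

(a, b) ≡ (-1232777, 559) mod (ℚ^×)²; places V = {2, 3, 5, 7, 13, 17, 19, 23, 31, 43, ∞}.
(a,b)_2: α=-4, β=0; u≡7, v≡7 (mod 8); ε(u)ε(v)=1·1, αω(v)=-4·0, βω(u)=0·0; sum ≡ 1  ⇒  -1.
(a,b)_23: α=1, u≡20; β=0, v≡11 (mod 23); (20|23)=-1, (11|23)=-1; sign (−1)^0·-1^0·-1^1 = -1.
(a,b)_3: α=4, u≡1; β=0, v≡1 (mod 3); (1|3)=+1, (1|3)=+1; sign (−1)^0·+1^0·+1^4 = +1.
(a,b)_7: α=5, u≡4; β=0, v≡3 (mod 7); (4|7)=+1, (3|7)=-1; sign (−1)^0·+1^0·-1^5 = -1.
(a,b)_31: α=1, u≡15; β=0, v≡19 (mod 31); (15|31)=-1, (19|31)=+1; sign (−1)^0·-1^0·+1^1 = +1.
(a,b)_13: α=1, u≡8; β=1, v≡1 (mod 13); (8|13)=-1, (1|13)=+1; sign (−1)^0·-1^1·+1^1 = -1.
(a,b)_∞: sgn(-1232777)=−, sgn(559)=+, so +1.
(a,b)_17: α=-2, u≡7; β=2, v≡4 (mod 17); (7|17)=-1, (4|17)=+1; sign (−1)^0·-1^2·+1^-2 = +1.
(a,b)_5: α=-2, u≡2; β=-2, v≡1 (mod 5); (2|5)=-1, (1|5)=+1; sign (−1)^0·-1^-2·+1^-2 = +1.
(a,b)_19: α=1, u≡8; β=0, v≡18 (mod 19); (8|19)=-1, (18|19)=-1; sign (−1)^0·-1^0·-1^1 = -1.
(a,b)_43: α=0, u≡5; β=1, v≡23 (mod 43); (5|43)=-1, (23|43)=+1; sign (−1)^0·-1^1·+1^0 = -1.
(-1232777, 559 / ℚ) ramifies at {2, 7, 13, 19, 23, 43}: a division algebra.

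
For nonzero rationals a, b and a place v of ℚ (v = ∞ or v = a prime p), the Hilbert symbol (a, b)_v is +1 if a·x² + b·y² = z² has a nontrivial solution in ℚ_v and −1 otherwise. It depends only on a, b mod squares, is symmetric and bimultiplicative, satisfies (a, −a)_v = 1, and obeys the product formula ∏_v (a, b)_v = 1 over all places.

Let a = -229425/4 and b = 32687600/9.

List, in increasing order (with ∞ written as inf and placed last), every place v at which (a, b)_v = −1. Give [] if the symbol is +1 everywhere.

(a, b) ≡ (-9177, 81719) mod (ℚ^×)²; places V = {2, 3, 5, 7, 11, 17, 19, 23, ∞}.
(a,b)_7: α=1, u≡5; β=0, v≡4 (mod 7); (5|7)=-1, (4|7)=+1; sign (−1)^0·-1^0·+1^1 = +1.
(a,b)_17: α=0, u≡6; β=1, v≡13 (mod 17); (6|17)=-1, (13|17)=+1; sign (−1)^0·-1^1·+1^0 = -1.
(a,b)_2: α=-2, β=4; u≡7, v≡7 (mod 8); ε(u)ε(v)=1·1, αω(v)=-2·0, βω(u)=4·0; sum ≡ 1  ⇒  -1.
(a,b)_23: α=1, u≡19; β=1, v≡11 (mod 23); (19|23)=-1, (11|23)=-1; sign (−1)^1·-1^1·-1^1 = -1.
(a,b)_19: α=1, u≡7; β=1, v≡5 (mod 19); (7|19)=+1, (5|19)=+1; sign (−1)^1·+1^1·+1^1 = -1.
(a,b)_3: α=1, u≡1; β=-2, v≡2 (mod 3); (1|3)=+1, (2|3)=-1; sign (−1)^0·+1^-2·-1^1 = -1.
(a,b)_11: α=0, u≡6; β=1, v≡3 (mod 11); (6|11)=-1, (3|11)=+1; sign (−1)^0·-1^1·+1^0 = -1.
(a,b)_5: α=2, u≡2; β=2, v≡1 (mod 5); (2|5)=-1, (1|5)=+1; sign (−1)^0·-1^2·+1^2 = +1.
(a,b)_∞: sgn(-9177)=−, sgn(81719)=+, so +1.
|Ram(-9177, 81719)| = 6, even; anisotropic at {2, 3, 11, 17, 19, 23}.

[2, 3, 11, 17, 19, 23]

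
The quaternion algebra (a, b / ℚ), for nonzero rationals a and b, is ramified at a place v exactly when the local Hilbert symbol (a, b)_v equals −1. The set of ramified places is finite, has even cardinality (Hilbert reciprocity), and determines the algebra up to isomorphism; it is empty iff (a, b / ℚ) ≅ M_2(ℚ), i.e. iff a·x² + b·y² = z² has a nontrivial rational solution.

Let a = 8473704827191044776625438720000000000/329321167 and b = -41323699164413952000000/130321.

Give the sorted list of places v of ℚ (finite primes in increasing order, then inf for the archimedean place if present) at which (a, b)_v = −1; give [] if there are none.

[2, 3, 23, 41]

(a, b) ≡ (861, -598) mod (ℚ^×)²; places V = {2, 3, 5, 7, 11, 13, 19, 23, 41, ∞}.
(a,b)_23: α=2, u≡14; β=1, v≡10 (mod 23); (14|23)=-1, (10|23)=-1; sign (−1)^0·-1^1·-1^2 = -1.
(a,b)_2: α=42, β=29; u≡5, v≡5 (mod 8); ε(u)ε(v)=0·0, αω(v)=42·1, βω(u)=29·1; sum ≡ 1  ⇒  -1.
(a,b)_19: α=-6, u≡17; β=-4, v≡18 (mod 19); (17|19)=+1, (18|19)=-1; sign (−1)^0·+1^-4·-1^-6 = +1.
(a,b)_∞: sgn(861)=+, sgn(-598)=−, so +1.
(a,b)_13: α=2, u≡4; β=1, v≡8 (mod 13); (4|13)=+1, (8|13)=-1; sign (−1)^0·+1^1·-1^2 = +1.
(a,b)_7: α=-1, u≡2; β=0, v≡4 (mod 7); (2|7)=+1, (4|7)=+1; sign (−1)^0·+1^0·+1^-1 = +1.
(a,b)_11: α=4, u≡5; β=2, v≡10 (mod 11); (5|11)=+1, (10|11)=-1; sign (−1)^0·+1^2·-1^4 = +1.
(a,b)_41: α=3, u≡9; β=2, v≡11 (mod 41); (9|41)=+1, (11|41)=-1; sign (−1)^0·+1^2·-1^3 = -1.
(a,b)_5: α=10, u≡4; β=6, v≡2 (mod 5); (4|5)=+1, (2|5)=-1; sign (−1)^0·+1^6·-1^10 = +1.
(a,b)_3: α=7, u≡2; β=4, v≡2 (mod 3); (2|3)=-1, (2|3)=-1; sign (−1)^0·-1^4·-1^7 = -1.
(861, -598 / ℚ) ramifies at {2, 3, 23, 41}: a division algebra.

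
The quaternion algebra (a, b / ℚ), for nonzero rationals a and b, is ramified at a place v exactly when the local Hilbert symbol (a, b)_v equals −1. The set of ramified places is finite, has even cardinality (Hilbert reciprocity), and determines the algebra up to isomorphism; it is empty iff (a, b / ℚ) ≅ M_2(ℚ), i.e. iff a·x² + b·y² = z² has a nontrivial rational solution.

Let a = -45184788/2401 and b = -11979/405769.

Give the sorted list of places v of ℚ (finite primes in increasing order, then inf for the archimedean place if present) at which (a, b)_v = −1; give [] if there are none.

[41, inf]

(a, b) ≡ (-10373, -11) mod (ℚ^×)²; places V = {2, 3, 7, 11, 13, 23, 41, ∞}.
(a,b)_∞: sgn(-10373)=−, sgn(-11)=−, so -1.
(a,b)_13: α=0, u≡3; β=-2, v≡8 (mod 13); (3|13)=+1, (8|13)=-1; sign (−1)^0·+1^-2·-1^0 = +1.
(a,b)_41: α=1, u≡13; β=0, v≡6 (mod 41); (13|41)=-1, (6|41)=-1; sign (−1)^0·-1^0·-1^1 = -1.
(a,b)_23: α=1, u≡9; β=0, v≡9 (mod 23); (9|23)=+1, (9|23)=+1; sign (−1)^0·+1^0·+1^1 = +1.
(a,b)_11: α=3, u≡3; β=3, v≡2 (mod 11); (3|11)=+1, (2|11)=-1; sign (−1)^1·+1^3·-1^3 = +1.
(a,b)_3: α=2, u≡1; β=2, v≡1 (mod 3); (1|3)=+1, (1|3)=+1; sign (−1)^0·+1^2·+1^2 = +1.
(a,b)_7: α=-4, u≡2; β=-4, v≡5 (mod 7); (2|7)=+1, (5|7)=-1; sign (−1)^0·+1^-4·-1^-4 = +1.
(a,b)_2: α=2, β=0; u≡3, v≡5 (mod 8); ε(u)ε(v)=1·0, αω(v)=2·1, βω(u)=0·1; sum ≡ 0  ⇒  +1.
|Ram(-10373, -11)| = 2, even; anisotropic at {41, ∞}.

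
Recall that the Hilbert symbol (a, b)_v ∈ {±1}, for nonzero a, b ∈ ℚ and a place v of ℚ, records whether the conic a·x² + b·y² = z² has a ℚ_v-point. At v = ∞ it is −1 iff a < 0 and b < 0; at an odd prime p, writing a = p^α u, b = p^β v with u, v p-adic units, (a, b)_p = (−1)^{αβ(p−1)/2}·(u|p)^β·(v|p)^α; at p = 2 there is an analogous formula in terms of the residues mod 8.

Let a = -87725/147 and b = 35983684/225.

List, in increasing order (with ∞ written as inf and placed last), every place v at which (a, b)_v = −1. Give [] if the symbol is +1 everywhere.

[23, 37]

Mod squares: a ≡ -87, b ≡ 9361. Check v ∈ {∞, 2, 3, 5, 7, 11, 23, 29, 31, 37}.
v=3: a=3^-1·(≡1), b=3^-2·(≡1) mod 3; (1|3)=+1, (1|3)=+1; (−1)^{-1·-2·1}·(+1)^-2·(+1)^-1 = +1.
v=31: a=31^0·(≡11), b=31^2·(≡15) mod 31; (11|31)=-1, (15|31)=-1; (−1)^{0·2·15}·(-1)^2·(-1)^0 = +1.
v=7: a=7^-2·(≡2), b=7^0·(≡2) mod 7; (2|7)=+1, (2|7)=+1; (−1)^{-2·0·3}·(+1)^0·(+1)^-2 = +1.
v=5: a=5^2·(≡3), b=5^-2·(≡1) mod 5; (3|5)=-1, (1|5)=+1; (−1)^{2·-2·2}·(-1)^-2·(+1)^2 = +1.
v=2: v_2(a)=0, v_2(b)=2; units ≡ 1, 1 (mod 8); ε·ε+αω+βω = 0·0+0·0+2·0 ≡ 0  ⇒  (a,b)_2 = +1.
v=∞: -87 < 0 and 9361 > 0  ⇒  (a,b)_∞ = +1.
v=29: a=29^1·(≡10), b=29^0·(≡22) mod 29; (10|29)=-1, (22|29)=+1; (−1)^{1·0·14}·(-1)^0·(+1)^1 = +1.
v=37: a=37^0·(≡35), b=37^1·(≡8) mod 37; (35|37)=-1, (8|37)=-1; (−1)^{0·1·18}·(-1)^1·(-1)^0 = -1.
v=11: a=11^2·(≡3), b=11^1·(≡4) mod 11; (3|11)=+1, (4|11)=+1; (−1)^{2·1·5}·(+1)^1·(+1)^2 = +1.
v=23: a=23^0·(≡15), b=23^1·(≡18) mod 23; (15|23)=-1, (18|23)=+1; (−1)^{0·1·11}·(-1)^1·(+1)^0 = -1.
Ram(-87, 9361) = {23, 37}; no ℚ_23-point on the conic.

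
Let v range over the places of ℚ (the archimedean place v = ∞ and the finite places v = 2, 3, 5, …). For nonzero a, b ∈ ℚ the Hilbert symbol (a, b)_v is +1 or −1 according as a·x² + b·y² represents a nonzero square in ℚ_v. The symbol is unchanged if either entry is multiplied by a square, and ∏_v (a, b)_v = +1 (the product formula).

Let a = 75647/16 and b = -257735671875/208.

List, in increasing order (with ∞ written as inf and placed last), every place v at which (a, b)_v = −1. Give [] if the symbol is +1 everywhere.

Mod squares: a ≡ 143, b ≡ -2431. Check v ∈ {∞, 2, 3, 5, 11, 13, 17, 23}.
v=23: a=23^2·(≡19), b=23^0·(≡19) mod 23; (19|23)=-1, (19|23)=-1; (−1)^{2·0·11}·(-1)^0·(-1)^2 = +1.
v=13: a=13^1·(≡7), b=13^-1·(≡11) mod 13; (7|13)=-1, (11|13)=-1; (−1)^{1·-1·6}·(-1)^-1·(-1)^1 = +1.
v=2: v_2(a)=-4, v_2(b)=-4; units ≡ 7, 1 (mod 8); ε·ε+αω+βω = 1·0+-4·0+-4·0 ≡ 0  ⇒  (a,b)_2 = +1.
v=3: a=3^0·(≡2), b=3^6·(≡2) mod 3; (2|3)=-1, (2|3)=-1; (−1)^{0·6·1}·(-1)^6·(-1)^0 = +1.
v=∞: 143 > 0 and -2431 < 0  ⇒  (a,b)_∞ = +1.
v=5: a=5^0·(≡2), b=5^6·(≡4) mod 5; (2|5)=-1, (4|5)=+1; (−1)^{0·6·2}·(-1)^6·(+1)^0 = +1.
v=11: a=11^1·(≡7), b=11^3·(≡2) mod 11; (7|11)=-1, (2|11)=-1; (−1)^{1·3·5}·(-1)^3·(-1)^1 = -1.
v=17: a=17^0·(≡3), b=17^1·(≡5) mod 17; (3|17)=-1, (5|17)=-1; (−1)^{0·1·8}·(-1)^1·(-1)^0 = -1.
(143, -2431 / ℚ) ramifies at {11, 17}: a division algebra.

[11, 17]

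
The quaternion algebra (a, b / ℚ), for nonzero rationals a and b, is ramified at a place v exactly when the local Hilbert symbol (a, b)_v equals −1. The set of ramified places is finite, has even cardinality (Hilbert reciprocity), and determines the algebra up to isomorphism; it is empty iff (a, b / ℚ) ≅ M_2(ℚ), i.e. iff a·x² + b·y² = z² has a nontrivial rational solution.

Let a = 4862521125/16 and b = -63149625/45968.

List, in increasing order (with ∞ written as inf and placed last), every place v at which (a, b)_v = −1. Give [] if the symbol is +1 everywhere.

[7, 17]

Mod squares: a ≡ 5, b ≡ -6545. Check v ∈ {∞, 2, 3, 5, 7, 11, 13, 17}.
v=7: a=7^2·(≡5), b=7^1·(≡6) mod 7; (5|7)=-1, (6|7)=-1; (−1)^{2·1·3}·(-1)^1·(-1)^2 = -1.
v=13: a=13^0·(≡11), b=13^-2·(≡6) mod 13; (11|13)=-1, (6|13)=-1; (−1)^{0·-2·6}·(-1)^-2·(-1)^0 = +1.
v=17: a=17^0·(≡10), b=17^-1·(≡3) mod 17; (10|17)=-1, (3|17)=-1; (−1)^{0·-1·8}·(-1)^-1·(-1)^0 = -1.
v=2: v_2(a)=-4, v_2(b)=-4; units ≡ 5, 7 (mod 8); ε·ε+αω+βω = 0·1+-4·0+-4·1 ≡ 0  ⇒  (a,b)_2 = +1.
v=5: a=5^3·(≡4), b=5^3·(≡1) mod 5; (4|5)=+1, (1|5)=+1; (−1)^{3·3·2}·(+1)^3·(+1)^3 = +1.
v=11: a=11^2·(≡9), b=11^1·(≡8) mod 11; (9|11)=+1, (8|11)=-1; (−1)^{2·1·5}·(+1)^1·(-1)^2 = +1.
v=∞: 5 > 0 and -6545 < 0  ⇒  (a,b)_∞ = +1.
v=3: a=3^8·(≡2), b=3^8·(≡1) mod 3; (2|3)=-1, (1|3)=+1; (−1)^{8·8·1}·(-1)^8·(+1)^8 = +1.
|Ram(5, -6545)| = 2, even; anisotropic at {7, 17}.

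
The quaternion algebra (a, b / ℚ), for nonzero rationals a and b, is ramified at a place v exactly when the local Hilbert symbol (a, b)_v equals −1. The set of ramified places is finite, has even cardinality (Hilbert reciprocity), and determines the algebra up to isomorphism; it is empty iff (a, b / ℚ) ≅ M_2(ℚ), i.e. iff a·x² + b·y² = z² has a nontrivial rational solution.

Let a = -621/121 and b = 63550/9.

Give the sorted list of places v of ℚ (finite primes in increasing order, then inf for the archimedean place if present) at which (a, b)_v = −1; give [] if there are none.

Mod squares: a ≡ -69, b ≡ 2542. Check v ∈ {∞, 2, 3, 5, 11, 23, 31, 41}.
v=5: a=5^0·(≡4), b=5^2·(≡3) mod 5; (4|5)=+1, (3|5)=-1; (−1)^{0·2·2}·(+1)^2·(-1)^0 = +1.
v=23: a=23^1·(≡7), b=23^0·(≡18) mod 23; (7|23)=-1, (18|23)=+1; (−1)^{1·0·11}·(-1)^0·(+1)^1 = +1.
v=2: v_2(a)=0, v_2(b)=1; units ≡ 3, 7 (mod 8); ε·ε+αω+βω = 1·1+0·0+1·1 ≡ 0  ⇒  (a,b)_2 = +1.
v=11: a=11^-2·(≡6), b=11^0·(≡4) mod 11; (6|11)=-1, (4|11)=+1; (−1)^{-2·0·5}·(-1)^0·(+1)^-2 = +1.
v=3: a=3^3·(≡1), b=3^-2·(≡1) mod 3; (1|3)=+1, (1|3)=+1; (−1)^{3·-2·1}·(+1)^-2·(+1)^3 = +1.
v=∞: -69 < 0 and 2542 > 0  ⇒  (a,b)_∞ = +1.
v=41: a=41^0·(≡3), b=41^1·(≡31) mod 41; (3|41)=-1, (31|41)=+1; (−1)^{0·1·20}·(-1)^1·(+1)^0 = -1.
v=31: a=31^0·(≡21), b=31^1·(≡28) mod 31; (21|31)=-1, (28|31)=+1; (−1)^{0·1·15}·(-1)^1·(+1)^0 = -1.
(-69, 2542 / ℚ) ramifies at {31, 41}: a division algebra.

[31, 41]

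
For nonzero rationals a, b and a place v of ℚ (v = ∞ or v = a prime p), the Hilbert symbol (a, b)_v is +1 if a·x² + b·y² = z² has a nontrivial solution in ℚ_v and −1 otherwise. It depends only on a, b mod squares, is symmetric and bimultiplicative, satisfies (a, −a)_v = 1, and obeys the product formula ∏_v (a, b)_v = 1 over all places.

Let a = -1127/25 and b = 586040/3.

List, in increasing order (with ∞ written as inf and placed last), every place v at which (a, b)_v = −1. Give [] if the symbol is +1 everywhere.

Mod squares: a ≡ -23, b ≡ 8970. Check v ∈ {∞, 2, 3, 5, 7, 13, 23}.
v=13: a=13^0·(≡9), b=13^1·(≡3) mod 13; (9|13)=+1, (3|13)=+1; (−1)^{0·1·6}·(+1)^1·(+1)^0 = +1.
v=23: a=23^1·(≡10), b=23^1·(≡14) mod 23; (10|23)=-1, (14|23)=-1; (−1)^{1·1·11}·(-1)^1·(-1)^1 = -1.
v=2: v_2(a)=0, v_2(b)=3; units ≡ 1, 5 (mod 8); ε·ε+αω+βω = 0·0+0·1+3·0 ≡ 0  ⇒  (a,b)_2 = +1.
v=7: a=7^2·(≡3), b=7^2·(≡6) mod 7; (3|7)=-1, (6|7)=-1; (−1)^{2·2·3}·(-1)^2·(-1)^2 = +1.
v=∞: -23 < 0 and 8970 > 0  ⇒  (a,b)_∞ = +1.
v=3: a=3^0·(≡1), b=3^-1·(≡2) mod 3; (1|3)=+1, (2|3)=-1; (−1)^{0·-1·1}·(+1)^-1·(-1)^0 = +1.
v=5: a=5^-2·(≡3), b=5^1·(≡1) mod 5; (3|5)=-1, (1|5)=+1; (−1)^{-2·1·2}·(-1)^1·(+1)^-2 = -1.
(-23, 8970 / ℚ) ramifies at {5, 23}: a division algebra.

[5, 23]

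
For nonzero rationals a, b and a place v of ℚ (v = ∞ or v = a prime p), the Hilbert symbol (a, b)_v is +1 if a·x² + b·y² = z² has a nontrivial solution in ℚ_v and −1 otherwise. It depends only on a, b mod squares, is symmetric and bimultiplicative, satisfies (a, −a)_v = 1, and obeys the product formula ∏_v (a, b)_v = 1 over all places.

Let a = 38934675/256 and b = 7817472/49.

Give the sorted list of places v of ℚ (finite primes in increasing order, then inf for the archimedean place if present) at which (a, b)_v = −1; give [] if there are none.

[3, 17]

Mod squares: a ≡ 19227, b ≡ 377. Check v ∈ {∞, 2, 3, 5, 7, 13, 17, 29}.
v=5: a=5^2·(≡2), b=5^0·(≡3) mod 5; (2|5)=-1, (3|5)=-1; (−1)^{2·0·2}·(-1)^0·(-1)^2 = +1.
v=∞: 19227 > 0 and 377 > 0  ⇒  (a,b)_∞ = +1.
v=29: a=29^1·(≡25), b=29^1·(≡5) mod 29; (25|29)=+1, (5|29)=+1; (−1)^{1·1·14}·(+1)^1·(+1)^1 = +1.
v=7: a=7^0·(≡6), b=7^-2·(≡5) mod 7; (6|7)=-1, (5|7)=-1; (−1)^{0·-2·3}·(-1)^-2·(-1)^0 = +1.
v=2: v_2(a)=-8, v_2(b)=8; units ≡ 3, 1 (mod 8); ε·ε+αω+βω = 1·0+-8·0+8·1 ≡ 0  ⇒  (a,b)_2 = +1.
v=17: a=17^1·(≡1), b=17^0·(≡6) mod 17; (1|17)=+1, (6|17)=-1; (−1)^{1·0·8}·(+1)^0·(-1)^1 = -1.
v=13: a=13^1·(≡1), b=13^1·(≡12) mod 13; (1|13)=+1, (12|13)=+1; (−1)^{1·1·6}·(+1)^1·(+1)^1 = +1.
v=3: a=3^5·(≡1), b=3^4·(≡2) mod 3; (1|3)=+1, (2|3)=-1; (−1)^{5·4·1}·(+1)^4·(-1)^5 = -1.
Ram(19227, 377) = {3, 17}; no ℚ_3-point on the conic.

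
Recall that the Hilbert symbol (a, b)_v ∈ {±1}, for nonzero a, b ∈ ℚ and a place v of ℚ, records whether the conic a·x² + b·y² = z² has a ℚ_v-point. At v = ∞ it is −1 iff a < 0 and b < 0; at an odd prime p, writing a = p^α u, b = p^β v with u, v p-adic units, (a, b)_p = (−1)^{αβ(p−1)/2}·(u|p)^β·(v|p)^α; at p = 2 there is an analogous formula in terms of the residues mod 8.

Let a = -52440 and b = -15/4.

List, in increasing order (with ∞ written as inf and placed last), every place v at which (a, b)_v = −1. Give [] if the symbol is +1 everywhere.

Mod squares: a ≡ -13110, b ≡ -15. Check v ∈ {∞, 2, 3, 5, 19, 23}.
v=23: a=23^1·(≡20), b=23^0·(≡2) mod 23; (20|23)=-1, (2|23)=+1; (−1)^{1·0·11}·(-1)^0·(+1)^1 = +1.
v=19: a=19^1·(≡14), b=19^0·(≡1) mod 19; (14|19)=-1, (1|19)=+1; (−1)^{1·0·9}·(-1)^0·(+1)^1 = +1.
v=2: v_2(a)=3, v_2(b)=-2; units ≡ 5, 1 (mod 8); ε·ε+αω+βω = 0·0+3·0+-2·1 ≡ 0  ⇒  (a,b)_2 = +1.
v=3: a=3^1·(≡1), b=3^1·(≡1) mod 3; (1|3)=+1, (1|3)=+1; (−1)^{1·1·1}·(+1)^1·(+1)^1 = -1.
v=∞: -13110 < 0 and -15 < 0  ⇒  (a,b)_∞ = -1.
v=5: a=5^1·(≡2), b=5^1·(≡3) mod 5; (2|5)=-1, (3|5)=-1; (−1)^{1·1·2}·(-1)^1·(-1)^1 = +1.
(-13110, -15 / ℚ) ramifies at {3, ∞}: a division algebra.

[3, inf]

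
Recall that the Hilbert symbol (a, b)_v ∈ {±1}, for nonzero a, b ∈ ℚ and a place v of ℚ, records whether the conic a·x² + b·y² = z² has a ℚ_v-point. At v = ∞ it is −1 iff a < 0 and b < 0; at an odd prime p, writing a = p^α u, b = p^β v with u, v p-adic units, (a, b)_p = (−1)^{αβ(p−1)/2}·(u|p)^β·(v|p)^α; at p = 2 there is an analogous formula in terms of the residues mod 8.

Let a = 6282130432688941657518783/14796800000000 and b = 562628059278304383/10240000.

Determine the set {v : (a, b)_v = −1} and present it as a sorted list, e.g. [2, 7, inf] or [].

[2, 23]

(a, b) ≡ (494, 23) mod (ℚ^×)²; places V = {2, 3, 5, 7, 13, 17, 19, 23, ∞}.
(a,b)_5: α=-8, u≡1; β=-4, v≡2 (mod 5); (1|5)=+1, (2|5)=-1; sign (−1)^0·+1^-4·-1^-8 = +1.
(a,b)_2: α=-17, β=-14; u≡7, v≡7 (mod 8); ε(u)ε(v)=1·1, αω(v)=-17·0, βω(u)=-14·0; sum ≡ 1  ⇒  -1.
(a,b)_7: α=4, u≡1; β=2, v≡4 (mod 7); (1|7)=+1, (4|7)=+1; sign (−1)^0·+1^2·+1^4 = +1.
(a,b)_13: α=3, u≡12; β=2, v≡10 (mod 13); (12|13)=+1, (10|13)=+1; sign (−1)^0·+1^2·+1^3 = +1.
(a,b)_19: α=7, u≡4; β=4, v≡7 (mod 19); (4|19)=+1, (7|19)=+1; sign (−1)^0·+1^4·+1^7 = +1.
(a,b)_23: α=6, u≡5; β=5, v≡4 (mod 23); (5|23)=-1, (4|23)=+1; sign (−1)^0·-1^5·+1^6 = -1.
(a,b)_∞: sgn(494)=+, sgn(23)=+, so +1.
(a,b)_17: α=-2, u≡1; β=0, v≡12 (mod 17); (1|17)=+1, (12|17)=-1; sign (−1)^0·+1^0·-1^-2 = +1.
(a,b)_3: α=2, u≡2; β=4, v≡2 (mod 3); (2|3)=-1, (2|3)=-1; sign (−1)^0·-1^4·-1^2 = +1.
Ram(494, 23) = {2, 23}; no ℚ_2-point on the conic.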